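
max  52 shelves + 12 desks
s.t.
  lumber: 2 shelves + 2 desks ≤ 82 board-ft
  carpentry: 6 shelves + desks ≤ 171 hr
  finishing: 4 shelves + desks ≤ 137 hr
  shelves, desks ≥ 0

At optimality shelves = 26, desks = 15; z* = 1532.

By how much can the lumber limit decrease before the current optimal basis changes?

25

Binding constraints: lumber, carpentry. The basis is B = [[2,2],[6,1]] with det -10.
Per unit decrease in lumber, x* moves by d = (0.1, -0.6).
The basis stays optimal until desks reaches 0; allowable decrease = 25 board-ft.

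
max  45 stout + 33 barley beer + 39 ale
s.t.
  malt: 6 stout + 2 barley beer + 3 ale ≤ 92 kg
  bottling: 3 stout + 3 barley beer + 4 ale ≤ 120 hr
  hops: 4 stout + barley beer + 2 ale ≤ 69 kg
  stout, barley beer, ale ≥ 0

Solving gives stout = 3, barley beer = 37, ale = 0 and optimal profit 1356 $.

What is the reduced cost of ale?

-6

Check each constraint at x*: malt 92/92 (tight); bottling 120/120 (tight); hops 49/69 (slack 20).
Slack constraints have shadow price 0 (complementary slackness).
Dual feasibility on the basic columns requires 6·y_malt + 3·y_bottling = 45, 2·y_malt + 3·y_bottling = 33.
Solving: y_malt = 3, y_bottling = 9.
Reduced cost of ale: c₃ − yᵀa₃ = 39 − (3·3 + 9·4) = 39 − 45 = -6.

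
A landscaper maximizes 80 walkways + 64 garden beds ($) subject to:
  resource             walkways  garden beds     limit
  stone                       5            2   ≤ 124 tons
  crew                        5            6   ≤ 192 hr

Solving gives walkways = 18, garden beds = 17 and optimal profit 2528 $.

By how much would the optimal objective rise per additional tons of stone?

8

Both stone and crew are binding at x*.
The binding rows give the dual system: 5·y_stone + 5·y_crew = 80 and 2·y_stone + 6·y_crew = 64.
Solving: y_stone = 8, y_crew = 8.
Shadow price of stone = 8.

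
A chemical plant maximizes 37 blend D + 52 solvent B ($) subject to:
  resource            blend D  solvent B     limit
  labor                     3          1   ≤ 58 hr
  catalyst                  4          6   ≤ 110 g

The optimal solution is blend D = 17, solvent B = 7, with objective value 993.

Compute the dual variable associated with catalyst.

8.5

Check each constraint at x*: labor 58/58 (tight); catalyst 110/110 (tight).
Dual feasibility on the basic columns requires 3·y_labor + 4·y_catalyst = 37, 1·y_labor + 6·y_catalyst = 52.
→ y_labor = 1 and y_catalyst = 8.5.
Shadow price of catalyst = 8.5.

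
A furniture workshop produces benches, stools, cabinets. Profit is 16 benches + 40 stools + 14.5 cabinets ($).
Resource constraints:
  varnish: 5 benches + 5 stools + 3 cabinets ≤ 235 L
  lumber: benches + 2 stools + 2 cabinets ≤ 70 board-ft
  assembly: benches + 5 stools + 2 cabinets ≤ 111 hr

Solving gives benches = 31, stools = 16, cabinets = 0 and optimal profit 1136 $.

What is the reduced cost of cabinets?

-3.5

At the optimum: varnish uses 235 of 235 (binding); lumber uses 63 of 70 (slack = 7); assembly uses 111 of 111 (binding).
By complementary slackness, y = 0 for the non-binding constraint.
Dual feasibility on the basic columns requires 5·y_varnish + 1·y_assembly = 16, 5·y_varnish + 5·y_assembly = 40.
This yields shadow prices y_varnish = 2, y_assembly = 6.
Reduced cost of cabinets: c₃ − yᵀa₃ = 14.5 − (2·3 + 6·2) = 14.5 − 18 = -3.5.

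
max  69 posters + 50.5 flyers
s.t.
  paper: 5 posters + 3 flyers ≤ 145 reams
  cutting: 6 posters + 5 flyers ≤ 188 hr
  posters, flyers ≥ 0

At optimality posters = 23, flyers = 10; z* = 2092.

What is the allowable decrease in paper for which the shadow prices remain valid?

32.2

Binding constraints: paper, cutting. The basis is B = [[5,3],[6,5]] with det 7.
Per unit decrease in paper, x* moves by d = (-0.7143, 0.8571).
The basis stays optimal until posters reaches 0; allowable decrease = 32.2 reams.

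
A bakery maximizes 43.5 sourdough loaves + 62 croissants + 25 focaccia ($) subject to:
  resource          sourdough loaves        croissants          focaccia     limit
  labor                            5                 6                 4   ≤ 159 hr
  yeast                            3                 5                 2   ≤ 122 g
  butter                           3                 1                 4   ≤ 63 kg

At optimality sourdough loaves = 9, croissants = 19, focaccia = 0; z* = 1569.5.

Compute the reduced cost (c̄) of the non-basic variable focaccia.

-7

Binding: labor and yeast. Non-binding: butter (17 unused).
Slack constraints have shadow price 0 (complementary slackness).
The binding rows give the dual system: 5·y_labor + 3·y_yeast = 43.5 and 6·y_labor + 5·y_yeast = 62.
This yields shadow prices y_labor = 4.5, y_yeast = 7.
Reduced cost of focaccia: c₃ − yᵀa₃ = 25 − (4.5·4 + 7·2) = 25 − 32 = -7.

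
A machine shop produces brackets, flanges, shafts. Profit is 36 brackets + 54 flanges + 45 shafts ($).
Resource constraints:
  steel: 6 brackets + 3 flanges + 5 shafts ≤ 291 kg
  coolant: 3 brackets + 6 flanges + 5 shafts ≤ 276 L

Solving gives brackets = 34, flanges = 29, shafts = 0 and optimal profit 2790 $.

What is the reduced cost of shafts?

-5

Both steel and coolant are binding at x*.
Dual feasibility on the basic columns requires 6·y_steel + 3·y_coolant = 36, 3·y_steel + 6·y_coolant = 54.
Solving: y_steel = 2, y_coolant = 8.
Reduced cost of shafts: c₃ − yᵀa₃ = 45 − (2·5 + 8·5) = 45 − 50 = -5.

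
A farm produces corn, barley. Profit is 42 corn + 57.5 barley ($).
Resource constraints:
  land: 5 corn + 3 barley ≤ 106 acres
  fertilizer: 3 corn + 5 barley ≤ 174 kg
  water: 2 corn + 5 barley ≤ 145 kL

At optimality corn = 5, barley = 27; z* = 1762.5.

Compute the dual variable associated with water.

At the optimum: land uses 106 of 106 (binding); fertilizer uses 150 of 174 (slack = 24); water uses 145 of 145 (binding).
By complementary slackness, y = 0 for the non-binding constraint.
The binding rows give the dual system: 5·y_land + 2·y_water = 42 and 3·y_land + 5·y_water = 57.5.
→ y_land = 5 and y_water = 8.5.
Shadow price of water = 8.5.

8.5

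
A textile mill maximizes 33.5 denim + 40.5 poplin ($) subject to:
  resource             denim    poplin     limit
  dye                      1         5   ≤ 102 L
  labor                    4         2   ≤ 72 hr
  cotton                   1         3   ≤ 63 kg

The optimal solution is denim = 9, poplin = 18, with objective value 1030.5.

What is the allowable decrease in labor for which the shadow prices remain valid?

15

Binding constraints: labor, cotton. The basis is B = [[4,2],[1,3]] with det 10.
Per unit decrease in labor, x* moves by d = (-0.3, 0.1).
The basis stays optimal until dye becomes binding; allowable decrease = 15 hr.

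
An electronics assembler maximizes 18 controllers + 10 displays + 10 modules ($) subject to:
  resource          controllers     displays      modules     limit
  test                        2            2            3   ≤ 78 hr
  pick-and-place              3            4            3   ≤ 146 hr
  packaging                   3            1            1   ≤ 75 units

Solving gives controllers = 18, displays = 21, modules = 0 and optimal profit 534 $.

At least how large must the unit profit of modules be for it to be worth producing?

At the optimum: test uses 78 of 78 (binding); pick-and-place uses 138 of 146 (slack = 8); packaging uses 75 of 75 (binding).
Slack constraints have shadow price 0 (complementary slackness).
From A_Bᵀ y = c: 2·y_test + 3·y_packaging = 18; 2·y_test + 1·y_packaging = 10.
→ y_test = 3 and y_packaging = 4.
modules enters the basis when its profit ≥ yᵀa₃ = 3·3 + 4·1 = 13.

13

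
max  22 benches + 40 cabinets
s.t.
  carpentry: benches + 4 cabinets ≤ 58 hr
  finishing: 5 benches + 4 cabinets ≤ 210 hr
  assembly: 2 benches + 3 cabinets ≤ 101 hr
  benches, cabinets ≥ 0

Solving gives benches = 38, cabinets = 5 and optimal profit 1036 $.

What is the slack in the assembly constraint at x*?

10

assembly used = 2·38 + 3·5 = 91; slack = 101 − 91 = 10.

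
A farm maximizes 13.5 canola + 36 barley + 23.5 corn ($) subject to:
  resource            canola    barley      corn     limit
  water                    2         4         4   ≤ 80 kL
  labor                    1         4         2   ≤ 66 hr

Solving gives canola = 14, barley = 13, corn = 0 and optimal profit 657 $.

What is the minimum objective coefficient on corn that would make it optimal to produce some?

Both water and labor are binding at x*.
Dual feasibility on the basic columns requires 2·y_water + 1·y_labor = 13.5, 4·y_water + 4·y_labor = 36.
This yields shadow prices y_water = 4.5, y_labor = 4.5.
corn enters the basis when its profit ≥ yᵀa₃ = 4.5·4 + 4.5·2 = 27.

27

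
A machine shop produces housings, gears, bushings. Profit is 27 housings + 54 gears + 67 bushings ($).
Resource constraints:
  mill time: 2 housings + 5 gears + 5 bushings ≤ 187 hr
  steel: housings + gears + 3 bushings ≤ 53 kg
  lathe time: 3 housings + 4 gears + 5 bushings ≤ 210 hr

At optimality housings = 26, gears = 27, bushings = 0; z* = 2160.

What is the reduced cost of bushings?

At the optimum: mill time uses 187 of 187 (binding); steel uses 53 of 53 (binding); lathe time uses 186 of 210 (slack = 24).
Slack constraints have shadow price 0 (complementary slackness).
From A_Bᵀ y = c: 2·y_mill time + 1·y_steel = 27; 5·y_mill time + 1·y_steel = 54.
This yields shadow prices y_mill time = 9, y_steel = 9.
Reduced cost of bushings: c₃ − yᵀa₃ = 67 − (9·5 + 9·3) = 67 − 72 = -5.

-5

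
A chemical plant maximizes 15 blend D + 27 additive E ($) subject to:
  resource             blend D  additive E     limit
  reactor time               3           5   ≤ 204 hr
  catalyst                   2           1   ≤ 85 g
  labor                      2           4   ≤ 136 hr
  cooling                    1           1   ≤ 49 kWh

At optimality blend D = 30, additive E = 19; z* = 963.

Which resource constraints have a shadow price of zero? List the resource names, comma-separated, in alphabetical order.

catalyst, reactor time

reactor time: 185/204 (slack 19)
catalyst: 79/85 (slack 6)
labor: 136/136 (binding)
cooling: 49/49 (binding)
By complementary slackness, a constraint with positive slack has shadow price 0 → catalyst, reactor time.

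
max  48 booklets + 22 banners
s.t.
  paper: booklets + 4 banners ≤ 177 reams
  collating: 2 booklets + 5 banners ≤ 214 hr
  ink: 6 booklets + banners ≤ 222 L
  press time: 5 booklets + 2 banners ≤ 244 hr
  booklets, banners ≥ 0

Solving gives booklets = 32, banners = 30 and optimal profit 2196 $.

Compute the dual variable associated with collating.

3

Check each constraint at x*: paper 152/177 (slack 25); collating 214/214 (tight); ink 222/222 (tight); press time 220/244 (slack 24).
By complementary slackness, y = 0 for the non-binding constraints.
Dual feasibility on the basic columns requires 2·y_collating + 6·y_ink = 48, 5·y_collating + 1·y_ink = 22.
→ y_collating = 3 and y_ink = 7.
Shadow price of collating = 3.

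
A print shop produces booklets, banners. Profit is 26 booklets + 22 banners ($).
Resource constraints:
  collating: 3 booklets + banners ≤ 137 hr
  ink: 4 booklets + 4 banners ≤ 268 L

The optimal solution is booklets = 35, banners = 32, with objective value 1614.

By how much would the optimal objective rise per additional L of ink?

At the optimum: collating uses 137 of 137 (binding); ink uses 268 of 268 (binding).
From A_Bᵀ y = c: 3·y_collating + 4·y_ink = 26; 1·y_collating + 4·y_ink = 22.
Solving: y_collating = 2, y_ink = 5.
Shadow price of ink = 5.

5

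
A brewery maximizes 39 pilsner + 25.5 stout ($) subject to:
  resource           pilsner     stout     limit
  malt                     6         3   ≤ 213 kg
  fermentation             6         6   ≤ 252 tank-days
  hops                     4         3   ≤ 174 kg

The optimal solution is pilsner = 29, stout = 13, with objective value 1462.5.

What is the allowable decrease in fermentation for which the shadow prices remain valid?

Binding constraints: malt, fermentation. The basis is B = [[6,3],[6,6]] with det 18.
Per unit decrease in fermentation, x* moves by d = (0.1667, -0.3333).
The basis stays optimal until stout reaches 0; allowable decrease = 39 tank-days.

39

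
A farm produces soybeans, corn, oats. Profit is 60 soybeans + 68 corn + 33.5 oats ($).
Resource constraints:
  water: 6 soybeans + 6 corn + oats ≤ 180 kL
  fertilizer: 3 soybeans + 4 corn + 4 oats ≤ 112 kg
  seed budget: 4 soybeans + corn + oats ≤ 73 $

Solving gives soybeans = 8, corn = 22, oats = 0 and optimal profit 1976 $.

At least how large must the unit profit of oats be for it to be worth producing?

Binding: water and fertilizer. Non-binding: seed budget (19 unused).
By complementary slackness, y = 0 for the non-binding constraint.
From A_Bᵀ y = c: 6·y_water + 3·y_fertilizer = 60; 6·y_water + 4·y_fertilizer = 68.
This yields shadow prices y_water = 6, y_fertilizer = 8.
oats enters the basis when its profit ≥ yᵀa₃ = 6·1 + 8·4 = 38.

38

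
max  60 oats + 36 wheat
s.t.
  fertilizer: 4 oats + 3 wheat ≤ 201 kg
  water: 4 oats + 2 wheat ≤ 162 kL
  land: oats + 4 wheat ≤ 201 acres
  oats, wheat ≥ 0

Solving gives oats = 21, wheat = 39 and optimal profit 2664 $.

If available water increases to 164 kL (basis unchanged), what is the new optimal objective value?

Binding: fertilizer and water. Non-binding: land (24 unused).
By complementary slackness, y = 0 for the non-binding constraint.
From A_Bᵀ y = c: 4·y_fertilizer + 4·y_water = 60; 3·y_fertilizer + 2·y_water = 36.
Solving: y_fertilizer = 6, y_water = 9.
Δz = y_water·Δb = 9 × (2) = 18, so new z* = 2664 + 18 = 2682.

2682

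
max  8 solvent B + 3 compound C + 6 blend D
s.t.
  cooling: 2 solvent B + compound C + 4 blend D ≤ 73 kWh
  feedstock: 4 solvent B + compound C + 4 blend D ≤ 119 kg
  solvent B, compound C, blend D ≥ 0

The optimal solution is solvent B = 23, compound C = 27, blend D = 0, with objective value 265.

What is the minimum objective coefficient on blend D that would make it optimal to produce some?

At the optimum: cooling uses 73 of 73 (binding); feedstock uses 119 of 119 (binding).
The binding rows give the dual system: 2·y_cooling + 4·y_feedstock = 8 and 1·y_cooling + 1·y_feedstock = 3.
Solving: y_cooling = 2, y_feedstock = 1.
blend D enters the basis when its profit ≥ yᵀa₃ = 2·4 + 1·4 = 12.

12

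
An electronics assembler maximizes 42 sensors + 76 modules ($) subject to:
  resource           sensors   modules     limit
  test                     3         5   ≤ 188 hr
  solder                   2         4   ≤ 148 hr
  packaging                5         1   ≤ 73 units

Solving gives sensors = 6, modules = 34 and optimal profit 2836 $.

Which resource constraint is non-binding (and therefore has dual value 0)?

packaging

test: 188/188 (binding)
solder: 148/148 (binding)
packaging: 64/73 (slack 9)
By complementary slackness, a constraint with positive slack has shadow price 0 → packaging.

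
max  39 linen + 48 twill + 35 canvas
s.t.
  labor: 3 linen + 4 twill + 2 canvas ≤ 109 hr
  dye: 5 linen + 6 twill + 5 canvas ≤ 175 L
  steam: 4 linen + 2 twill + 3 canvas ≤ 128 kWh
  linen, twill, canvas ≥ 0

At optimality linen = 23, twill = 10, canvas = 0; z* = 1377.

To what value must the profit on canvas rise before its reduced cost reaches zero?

36

Binding: labor and dye. Non-binding: steam (16 unused).
Slack constraints have shadow price 0 (complementary slackness).
The binding rows give the dual system: 3·y_labor + 5·y_dye = 39 and 4·y_labor + 6·y_dye = 48.
Solving: y_labor = 3, y_dye = 6.
canvas enters the basis when its profit ≥ yᵀa₃ = 3·2 + 6·5 = 36.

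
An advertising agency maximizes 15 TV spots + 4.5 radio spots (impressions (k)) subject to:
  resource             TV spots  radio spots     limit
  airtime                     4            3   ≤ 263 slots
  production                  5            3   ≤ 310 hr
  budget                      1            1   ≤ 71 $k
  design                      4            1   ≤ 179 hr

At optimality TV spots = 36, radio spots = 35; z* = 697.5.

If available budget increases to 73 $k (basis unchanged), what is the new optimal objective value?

699.5

Check each constraint at x*: airtime 249/263 (slack 14); production 285/310 (slack 25); budget 71/71 (tight); design 179/179 (tight).
Since airtime, production are not tight, their duals are 0.
Dual feasibility on the basic columns requires 1·y_budget + 4·y_design = 15, 1·y_budget + 1·y_design = 4.5.
→ y_budget = 1 and y_design = 3.5.
Δz = y_budget·Δb = 1 × (2) = 2, so new z* = 697.5 + 2 = 699.5.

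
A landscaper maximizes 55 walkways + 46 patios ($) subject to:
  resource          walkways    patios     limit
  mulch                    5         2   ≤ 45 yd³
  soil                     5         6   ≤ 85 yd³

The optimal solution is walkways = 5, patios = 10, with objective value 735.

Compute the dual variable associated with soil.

6

At the optimum: mulch uses 45 of 45 (binding); soil uses 85 of 85 (binding).
Dual feasibility on the basic columns requires 5·y_mulch + 5·y_soil = 55, 2·y_mulch + 6·y_soil = 46.
This yields shadow prices y_mulch = 5, y_soil = 6.
Shadow price of soil = 6.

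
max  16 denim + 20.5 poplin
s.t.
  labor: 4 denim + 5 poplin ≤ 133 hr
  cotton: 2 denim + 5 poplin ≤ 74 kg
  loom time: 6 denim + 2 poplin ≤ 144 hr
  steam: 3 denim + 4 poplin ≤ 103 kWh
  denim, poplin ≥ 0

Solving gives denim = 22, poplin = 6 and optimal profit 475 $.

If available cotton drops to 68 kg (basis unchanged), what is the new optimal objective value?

454

Binding: cotton and loom time. Non-binding: labor (15 unused), steam (13 unused).
Slack constraints have shadow price 0 (complementary slackness).
The binding rows give the dual system: 2·y_cotton + 6·y_loom time = 16 and 5·y_cotton + 2·y_loom time = 20.5.
Solving: y_cotton = 3.5, y_loom time = 1.5.
Δz = y_cotton·Δb = 3.5 × (-6) = -21, so new z* = 475 − 21 = 454.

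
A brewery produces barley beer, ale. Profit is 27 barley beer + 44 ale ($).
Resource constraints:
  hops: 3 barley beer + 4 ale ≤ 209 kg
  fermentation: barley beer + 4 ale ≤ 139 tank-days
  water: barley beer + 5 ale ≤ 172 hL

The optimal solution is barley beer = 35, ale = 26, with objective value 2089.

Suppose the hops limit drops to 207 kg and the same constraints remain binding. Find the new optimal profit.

2073

Binding: hops and fermentation. Non-binding: water (7 unused).
By complementary slackness, y = 0 for the non-binding constraint.
From A_Bᵀ y = c: 3·y_hops + 1·y_fermentation = 27; 4·y_hops + 4·y_fermentation = 44.
Solving: y_hops = 8, y_fermentation = 3.
Δz = y_hops·Δb = 8 × (-2) = -16, so new z* = 2089 − 16 = 2073.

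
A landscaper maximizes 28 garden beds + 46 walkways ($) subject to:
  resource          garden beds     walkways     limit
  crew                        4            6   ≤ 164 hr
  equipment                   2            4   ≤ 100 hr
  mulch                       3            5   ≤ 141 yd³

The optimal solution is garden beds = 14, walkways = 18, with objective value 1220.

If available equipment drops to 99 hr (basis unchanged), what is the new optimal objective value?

Binding: crew and equipment. Non-binding: mulch (9 unused).
Since mulch is not tight, its dual is 0.
The binding rows give the dual system: 4·y_crew + 2·y_equipment = 28 and 6·y_crew + 4·y_equipment = 46.
Solving: y_crew = 5, y_equipment = 4.
Δz = y_equipment·Δb = 4 × (-1) = -4, so new z* = 1220 − 4 = 1216.

1216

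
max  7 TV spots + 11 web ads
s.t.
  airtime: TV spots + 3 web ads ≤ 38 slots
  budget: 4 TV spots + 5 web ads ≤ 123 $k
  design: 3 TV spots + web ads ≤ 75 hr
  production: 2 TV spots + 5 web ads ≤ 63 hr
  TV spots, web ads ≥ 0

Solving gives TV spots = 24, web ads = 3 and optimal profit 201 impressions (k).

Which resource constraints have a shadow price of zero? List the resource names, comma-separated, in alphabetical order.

airtime: 33/38 (slack 5)
budget: 111/123 (slack 12)
design: 75/75 (binding)
production: 63/63 (binding)
By complementary slackness, a constraint with positive slack has shadow price 0 → airtime, budget.

airtime, budget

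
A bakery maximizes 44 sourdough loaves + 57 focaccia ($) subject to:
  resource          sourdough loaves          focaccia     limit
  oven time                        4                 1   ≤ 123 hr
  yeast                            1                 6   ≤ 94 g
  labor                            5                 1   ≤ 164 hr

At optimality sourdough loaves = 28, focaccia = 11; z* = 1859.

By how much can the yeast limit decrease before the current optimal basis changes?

63.25

Binding constraints: oven time, yeast. The basis is B = [[4,1],[1,6]] with det 23.
Per unit decrease in yeast, x* moves by d = (0.0435, -0.1739).
The basis stays optimal until focaccia reaches 0; allowable decrease = 63.25 g.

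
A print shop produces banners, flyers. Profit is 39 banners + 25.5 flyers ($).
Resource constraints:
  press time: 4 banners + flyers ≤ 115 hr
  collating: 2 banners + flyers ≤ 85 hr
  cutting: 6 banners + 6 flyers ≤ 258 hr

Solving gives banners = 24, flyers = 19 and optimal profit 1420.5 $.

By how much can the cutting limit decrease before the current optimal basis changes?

Binding constraints: press time, cutting. The basis is B = [[4,1],[6,6]] with det 18.
Per unit decrease in cutting, x* moves by d = (0.0556, -0.2222).
The basis stays optimal until flyers reaches 0; allowable decrease = 85.5 hr.

85.5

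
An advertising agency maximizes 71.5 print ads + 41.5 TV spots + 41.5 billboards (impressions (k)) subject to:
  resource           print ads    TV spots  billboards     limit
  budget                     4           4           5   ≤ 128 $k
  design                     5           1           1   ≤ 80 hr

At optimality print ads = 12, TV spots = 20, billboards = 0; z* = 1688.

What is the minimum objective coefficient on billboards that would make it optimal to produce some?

50

At the optimum: budget uses 128 of 128 (binding); design uses 80 of 80 (binding).
The binding rows give the dual system: 4·y_budget + 5·y_design = 71.5 and 4·y_budget + 1·y_design = 41.5.
Solving: y_budget = 8.5, y_design = 7.5.
billboards enters the basis when its profit ≥ yᵀa₃ = 8.5·5 + 7.5·1 = 50.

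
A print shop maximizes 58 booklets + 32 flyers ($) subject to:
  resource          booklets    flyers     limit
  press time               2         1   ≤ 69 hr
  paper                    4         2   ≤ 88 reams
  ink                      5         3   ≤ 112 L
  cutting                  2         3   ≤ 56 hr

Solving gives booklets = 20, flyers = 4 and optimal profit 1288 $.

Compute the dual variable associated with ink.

6

At the optimum: press time uses 44 of 69 (slack = 25); paper uses 88 of 88 (binding); ink uses 112 of 112 (binding); cutting uses 52 of 56 (slack = 4).
Slack constraints have shadow price 0 (complementary slackness).
From A_Bᵀ y = c: 4·y_paper + 5·y_ink = 58; 2·y_paper + 3·y_ink = 32.
Solving: y_paper = 7, y_ink = 6.
Shadow price of ink = 6.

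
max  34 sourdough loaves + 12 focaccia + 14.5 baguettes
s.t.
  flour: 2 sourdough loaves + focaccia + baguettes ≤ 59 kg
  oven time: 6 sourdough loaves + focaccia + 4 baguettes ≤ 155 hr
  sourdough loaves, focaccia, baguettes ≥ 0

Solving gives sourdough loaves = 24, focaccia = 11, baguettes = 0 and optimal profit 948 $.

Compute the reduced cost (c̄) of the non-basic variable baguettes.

Both flour and oven time are binding at x*.
From A_Bᵀ y = c: 2·y_flour + 6·y_oven time = 34; 1·y_flour + 1·y_oven time = 12.
→ y_flour = 9.5 and y_oven time = 2.5.
Reduced cost of baguettes: c₃ − yᵀa₃ = 14.5 − (9.5·1 + 2.5·4) = 14.5 − 19.5 = -5.

-5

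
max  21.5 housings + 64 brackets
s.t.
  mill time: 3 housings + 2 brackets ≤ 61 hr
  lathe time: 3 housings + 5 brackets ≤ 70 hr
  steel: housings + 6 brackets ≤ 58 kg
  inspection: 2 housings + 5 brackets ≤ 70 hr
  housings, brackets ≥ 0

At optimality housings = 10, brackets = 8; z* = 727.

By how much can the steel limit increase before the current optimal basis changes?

Binding constraints: lathe time, steel. The basis is B = [[3,5],[1,6]] with det 13.
Per unit increase in steel, x* moves by d = (-0.3846, 0.2308).
The basis stays optimal until housings reaches 0; allowable increase = 26 kg.

26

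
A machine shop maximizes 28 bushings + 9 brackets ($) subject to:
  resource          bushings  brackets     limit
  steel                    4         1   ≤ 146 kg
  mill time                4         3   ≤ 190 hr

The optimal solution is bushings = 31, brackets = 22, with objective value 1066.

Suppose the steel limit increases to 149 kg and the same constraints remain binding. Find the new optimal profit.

1084

Check each constraint at x*: steel 146/146 (tight); mill time 190/190 (tight).
The binding rows give the dual system: 4·y_steel + 4·y_mill time = 28 and 1·y_steel + 3·y_mill time = 9.
→ y_steel = 6 and y_mill time = 1.
Δz = y_steel·Δb = 6 × (3) = 18, so new z* = 1066 + 18 = 1084.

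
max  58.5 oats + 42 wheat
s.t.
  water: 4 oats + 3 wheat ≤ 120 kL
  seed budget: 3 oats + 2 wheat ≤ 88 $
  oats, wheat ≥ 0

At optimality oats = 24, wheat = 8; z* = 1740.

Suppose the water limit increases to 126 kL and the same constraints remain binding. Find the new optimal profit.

At the optimum: water uses 120 of 120 (binding); seed budget uses 88 of 88 (binding).
The binding rows give the dual system: 4·y_water + 3·y_seed budget = 58.5 and 3·y_water + 2·y_seed budget = 42.
This yields shadow prices y_water = 9, y_seed budget = 7.5.
Δz = y_water·Δb = 9 × (6) = 54, so new z* = 1740 + 54 = 1794.

1794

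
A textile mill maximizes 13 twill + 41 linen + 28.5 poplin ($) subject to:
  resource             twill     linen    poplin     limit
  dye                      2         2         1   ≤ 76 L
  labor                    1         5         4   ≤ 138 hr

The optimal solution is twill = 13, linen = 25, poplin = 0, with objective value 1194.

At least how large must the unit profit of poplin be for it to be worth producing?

31

At the optimum: dye uses 76 of 76 (binding); labor uses 138 of 138 (binding).
The binding rows give the dual system: 2·y_dye + 1·y_labor = 13 and 2·y_dye + 5·y_labor = 41.
This yields shadow prices y_dye = 3, y_labor = 7.
poplin enters the basis when its profit ≥ yᵀa₃ = 3·1 + 7·4 = 31.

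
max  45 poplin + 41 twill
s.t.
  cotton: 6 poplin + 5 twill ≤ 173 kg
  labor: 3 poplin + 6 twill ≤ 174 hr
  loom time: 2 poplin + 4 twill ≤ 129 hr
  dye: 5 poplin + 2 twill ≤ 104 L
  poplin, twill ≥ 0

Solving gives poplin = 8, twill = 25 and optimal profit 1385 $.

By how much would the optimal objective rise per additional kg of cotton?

7

Check each constraint at x*: cotton 173/173 (tight); labor 174/174 (tight); loom time 116/129 (slack 13); dye 90/104 (slack 14).
Slack constraints have shadow price 0 (complementary slackness).
From A_Bᵀ y = c: 6·y_cotton + 3·y_labor = 45; 5·y_cotton + 6·y_labor = 41.
This yields shadow prices y_cotton = 7, y_labor = 1.
Shadow price of cotton = 7.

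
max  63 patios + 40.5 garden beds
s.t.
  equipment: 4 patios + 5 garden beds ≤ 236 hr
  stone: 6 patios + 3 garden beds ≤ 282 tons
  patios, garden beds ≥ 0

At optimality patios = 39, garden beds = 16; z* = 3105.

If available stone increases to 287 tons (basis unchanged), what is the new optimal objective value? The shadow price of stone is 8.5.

3147.5

Δb = 5, so new z* = 3105 + (8.5)·(5) = 3105 + 42.5 = 3147.5.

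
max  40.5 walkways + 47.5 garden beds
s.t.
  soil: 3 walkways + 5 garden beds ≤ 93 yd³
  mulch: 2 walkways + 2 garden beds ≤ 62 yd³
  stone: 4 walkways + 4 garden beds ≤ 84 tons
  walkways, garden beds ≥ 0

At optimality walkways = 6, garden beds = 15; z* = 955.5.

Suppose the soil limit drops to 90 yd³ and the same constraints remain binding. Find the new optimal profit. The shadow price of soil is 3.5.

945

Δb = -3, so new z* = 955.5 + (3.5)·(-3) = 955.5 − 10.5 = 945.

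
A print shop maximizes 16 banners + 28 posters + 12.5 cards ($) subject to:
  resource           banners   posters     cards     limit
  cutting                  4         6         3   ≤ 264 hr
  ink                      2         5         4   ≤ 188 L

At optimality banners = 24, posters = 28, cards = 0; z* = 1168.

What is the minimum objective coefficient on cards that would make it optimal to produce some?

At the optimum: cutting uses 264 of 264 (binding); ink uses 188 of 188 (binding).
Dual feasibility on the basic columns requires 4·y_cutting + 2·y_ink = 16, 6·y_cutting + 5·y_ink = 28.
Solving: y_cutting = 3, y_ink = 2.
cards enters the basis when its profit ≥ yᵀa₃ = 3·3 + 2·4 = 17.

17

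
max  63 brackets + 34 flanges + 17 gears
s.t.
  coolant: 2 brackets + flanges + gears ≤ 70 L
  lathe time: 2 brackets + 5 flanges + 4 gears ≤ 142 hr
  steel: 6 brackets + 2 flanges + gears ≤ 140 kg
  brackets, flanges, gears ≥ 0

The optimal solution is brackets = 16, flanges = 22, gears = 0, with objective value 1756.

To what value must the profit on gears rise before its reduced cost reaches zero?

Check each constraint at x*: coolant 54/70 (slack 16); lathe time 142/142 (tight); steel 140/140 (tight).
Since coolant is not tight, its dual is 0.
Dual feasibility on the basic columns requires 2·y_lathe time + 6·y_steel = 63, 5·y_lathe time + 2·y_steel = 34.
This yields shadow prices y_lathe time = 3, y_steel = 9.5.
gears enters the basis when its profit ≥ yᵀa₃ = 3·4 + 9.5·1 = 21.5.

21.5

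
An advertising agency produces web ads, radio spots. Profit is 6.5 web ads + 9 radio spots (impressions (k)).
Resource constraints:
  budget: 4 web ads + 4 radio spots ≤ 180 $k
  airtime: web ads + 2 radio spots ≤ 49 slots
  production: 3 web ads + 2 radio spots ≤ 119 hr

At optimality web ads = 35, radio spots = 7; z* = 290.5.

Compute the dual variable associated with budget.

0

Check each constraint at x*: budget 168/180 (slack 12); airtime 49/49 (tight); production 119/119 (tight).
Since budget is not tight, its dual is 0.
The binding rows give the dual system: 1·y_airtime + 3·y_production = 6.5 and 2·y_airtime + 2·y_production = 9.
→ y_airtime = 3.5 and y_production = 1.
Shadow price of budget = 0.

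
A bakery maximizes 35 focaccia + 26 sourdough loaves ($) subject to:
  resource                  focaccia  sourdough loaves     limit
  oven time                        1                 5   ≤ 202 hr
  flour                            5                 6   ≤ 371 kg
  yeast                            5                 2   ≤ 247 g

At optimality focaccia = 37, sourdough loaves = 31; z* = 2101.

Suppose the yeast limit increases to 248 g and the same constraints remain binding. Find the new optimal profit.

2105

Check each constraint at x*: oven time 192/202 (slack 10); flour 371/371 (tight); yeast 247/247 (tight).
By complementary slackness, y = 0 for the non-binding constraint.
From A_Bᵀ y = c: 5·y_flour + 5·y_yeast = 35; 6·y_flour + 2·y_yeast = 26.
Solving: y_flour = 3, y_yeast = 4.
Δz = y_yeast·Δb = 4 × (1) = 4, so new z* = 2101 + 4 = 2105.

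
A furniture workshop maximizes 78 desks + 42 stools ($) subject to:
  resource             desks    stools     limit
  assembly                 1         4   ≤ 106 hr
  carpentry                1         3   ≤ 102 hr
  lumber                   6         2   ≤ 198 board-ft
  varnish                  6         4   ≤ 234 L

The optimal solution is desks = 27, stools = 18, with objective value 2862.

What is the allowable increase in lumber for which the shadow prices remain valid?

Binding constraints: lumber, varnish. The basis is B = [[6,2],[6,4]] with det 12.
Per unit increase in lumber, x* moves by d = (0.3333, -0.5).
The basis stays optimal until stools reaches 0; allowable increase = 36 board-ft.

36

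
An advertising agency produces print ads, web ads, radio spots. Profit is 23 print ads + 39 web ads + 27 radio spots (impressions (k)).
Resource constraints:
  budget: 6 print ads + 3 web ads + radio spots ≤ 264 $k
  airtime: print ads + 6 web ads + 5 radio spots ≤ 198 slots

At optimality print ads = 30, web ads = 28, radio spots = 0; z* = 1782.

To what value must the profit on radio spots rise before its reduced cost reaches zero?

28

Both budget and airtime are binding at x*.
Dual feasibility on the basic columns requires 6·y_budget + 1·y_airtime = 23, 3·y_budget + 6·y_airtime = 39.
Solving: y_budget = 3, y_airtime = 5.
radio spots enters the basis when its profit ≥ yᵀa₃ = 3·1 + 5·5 = 28.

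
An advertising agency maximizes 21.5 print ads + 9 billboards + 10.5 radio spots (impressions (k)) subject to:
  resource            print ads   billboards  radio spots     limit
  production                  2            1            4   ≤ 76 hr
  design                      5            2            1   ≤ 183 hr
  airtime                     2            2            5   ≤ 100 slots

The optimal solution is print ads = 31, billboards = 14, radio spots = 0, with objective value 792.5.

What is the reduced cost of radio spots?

Check each constraint at x*: production 76/76 (tight); design 183/183 (tight); airtime 90/100 (slack 10).
By complementary slackness, y = 0 for the non-binding constraint.
The binding rows give the dual system: 2·y_production + 5·y_design = 21.5 and 1·y_production + 2·y_design = 9.
Solving: y_production = 2, y_design = 3.5.
Reduced cost of radio spots: c₃ − yᵀa₃ = 10.5 − (2·4 + 3.5·1) = 10.5 − 11.5 = -1.

-1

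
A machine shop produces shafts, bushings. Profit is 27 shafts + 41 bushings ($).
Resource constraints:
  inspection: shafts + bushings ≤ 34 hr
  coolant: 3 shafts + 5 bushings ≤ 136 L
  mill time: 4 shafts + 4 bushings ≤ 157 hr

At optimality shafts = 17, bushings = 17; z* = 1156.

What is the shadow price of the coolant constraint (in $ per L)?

7

At the optimum: inspection uses 34 of 34 (binding); coolant uses 136 of 136 (binding); mill time uses 136 of 157 (slack = 21).
By complementary slackness, y = 0 for the non-binding constraint.
The binding rows give the dual system: 1·y_inspection + 3·y_coolant = 27 and 1·y_inspection + 5·y_coolant = 41.
→ y_inspection = 6 and y_coolant = 7.
Shadow price of coolant = 7.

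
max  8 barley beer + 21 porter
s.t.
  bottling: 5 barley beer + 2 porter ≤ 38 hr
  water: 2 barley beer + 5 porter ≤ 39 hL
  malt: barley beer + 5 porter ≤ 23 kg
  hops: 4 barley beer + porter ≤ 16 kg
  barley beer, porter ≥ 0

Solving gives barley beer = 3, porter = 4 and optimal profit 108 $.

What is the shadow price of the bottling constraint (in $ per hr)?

At the optimum: bottling uses 23 of 38 (slack = 15); water uses 26 of 39 (slack = 13); malt uses 23 of 23 (binding); hops uses 16 of 16 (binding).
By complementary slackness, y = 0 for the non-binding constraints.
The binding rows give the dual system: 1·y_malt + 4·y_hops = 8 and 5·y_malt + 1·y_hops = 21.
→ y_malt = 4 and y_hops = 1.
Shadow price of bottling = 0.

0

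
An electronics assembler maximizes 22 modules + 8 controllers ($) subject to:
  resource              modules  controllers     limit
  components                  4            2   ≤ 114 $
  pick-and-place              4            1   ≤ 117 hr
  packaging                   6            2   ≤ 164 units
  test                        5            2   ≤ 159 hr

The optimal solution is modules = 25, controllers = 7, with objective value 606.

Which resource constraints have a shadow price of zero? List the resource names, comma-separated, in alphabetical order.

components: 114/114 (binding)
pick-and-place: 107/117 (slack 10)
packaging: 164/164 (binding)
test: 139/159 (slack 20)
By complementary slackness, a constraint with positive slack has shadow price 0 → pick-and-place, test.

pick-and-place, test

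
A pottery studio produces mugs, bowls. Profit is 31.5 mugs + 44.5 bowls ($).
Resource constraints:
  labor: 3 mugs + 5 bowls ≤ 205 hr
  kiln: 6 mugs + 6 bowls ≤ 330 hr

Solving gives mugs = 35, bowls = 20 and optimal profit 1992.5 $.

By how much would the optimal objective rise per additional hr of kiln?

Both labor and kiln are binding at x*.
Dual feasibility on the basic columns requires 3·y_labor + 6·y_kiln = 31.5, 5·y_labor + 6·y_kiln = 44.5.
→ y_labor = 6.5 and y_kiln = 2.
Shadow price of kiln = 2.

2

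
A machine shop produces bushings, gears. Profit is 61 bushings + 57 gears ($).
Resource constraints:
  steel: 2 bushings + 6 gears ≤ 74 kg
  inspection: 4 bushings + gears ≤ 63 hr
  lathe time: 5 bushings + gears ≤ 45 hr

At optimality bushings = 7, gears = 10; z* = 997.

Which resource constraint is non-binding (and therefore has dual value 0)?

inspection

steel: 74/74 (binding)
inspection: 38/63 (slack 25)
lathe time: 45/45 (binding)
By complementary slackness, a constraint with positive slack has shadow price 0 → inspection.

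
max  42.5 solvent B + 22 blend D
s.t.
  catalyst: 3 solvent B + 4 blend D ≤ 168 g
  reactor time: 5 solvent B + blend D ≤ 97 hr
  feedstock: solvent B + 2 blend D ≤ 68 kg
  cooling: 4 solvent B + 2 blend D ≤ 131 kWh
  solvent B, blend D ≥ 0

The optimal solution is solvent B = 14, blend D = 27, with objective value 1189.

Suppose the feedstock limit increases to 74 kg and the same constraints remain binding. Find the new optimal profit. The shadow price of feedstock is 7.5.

Δb = 6, so new z* = 1189 + (7.5)·(6) = 1189 + 45 = 1234.

1234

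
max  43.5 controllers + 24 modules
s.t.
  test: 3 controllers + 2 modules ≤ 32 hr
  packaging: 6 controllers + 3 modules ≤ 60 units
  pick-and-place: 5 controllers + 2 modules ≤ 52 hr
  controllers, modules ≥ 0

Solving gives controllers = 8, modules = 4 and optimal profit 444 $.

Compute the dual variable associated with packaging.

At the optimum: test uses 32 of 32 (binding); packaging uses 60 of 60 (binding); pick-and-place uses 48 of 52 (slack = 4).
Slack constraints have shadow price 0 (complementary slackness).
From A_Bᵀ y = c: 3·y_test + 6·y_packaging = 43.5; 2·y_test + 3·y_packaging = 24.
Solving: y_test = 4.5, y_packaging = 5.
Shadow price of packaging = 5.

5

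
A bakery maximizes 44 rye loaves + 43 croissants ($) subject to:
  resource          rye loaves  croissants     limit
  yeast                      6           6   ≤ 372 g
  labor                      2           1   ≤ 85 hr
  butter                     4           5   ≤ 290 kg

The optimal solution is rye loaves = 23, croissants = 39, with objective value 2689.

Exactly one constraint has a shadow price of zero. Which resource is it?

yeast: 372/372 (binding)
labor: 85/85 (binding)
butter: 287/290 (slack 3)
By complementary slackness, a constraint with positive slack has shadow price 0 → butter.

butter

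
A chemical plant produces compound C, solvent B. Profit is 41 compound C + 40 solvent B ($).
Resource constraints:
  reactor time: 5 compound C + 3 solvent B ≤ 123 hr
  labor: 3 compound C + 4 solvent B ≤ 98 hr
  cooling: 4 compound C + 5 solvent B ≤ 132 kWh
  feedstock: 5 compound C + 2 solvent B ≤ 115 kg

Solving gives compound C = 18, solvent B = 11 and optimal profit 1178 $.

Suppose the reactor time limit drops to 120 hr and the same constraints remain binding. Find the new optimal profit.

1166

Binding: reactor time and labor. Non-binding: cooling (5 unused), feedstock (3 unused).
Since cooling, feedstock are not tight, their duals are 0.
The binding rows give the dual system: 5·y_reactor time + 3·y_labor = 41 and 3·y_reactor time + 4·y_labor = 40.
→ y_reactor time = 4 and y_labor = 7.
Δz = y_reactor time·Δb = 4 × (-3) = -12, so new z* = 1178 − 12 = 1166.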